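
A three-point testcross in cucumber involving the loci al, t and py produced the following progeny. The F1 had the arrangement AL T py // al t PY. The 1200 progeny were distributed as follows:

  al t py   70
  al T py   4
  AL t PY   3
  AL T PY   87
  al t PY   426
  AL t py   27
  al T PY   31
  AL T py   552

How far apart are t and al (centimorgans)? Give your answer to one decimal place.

5.4 centimorgans

The two rarest classes, al T py and AL t PY, are the double crossovers. Comparing them with the parentals, only the al allele has switched, so al is the middle locus and the order is py – al – t.
Crossovers in the al–t interval produce the single-crossover classes AL t py and al T PY (27 + 31 = 58) plus the double crossovers (7).
RF(al–t) = (58 + 7) / 1200 = 65/1200 = 0.0542 → 5.4 centimorgans.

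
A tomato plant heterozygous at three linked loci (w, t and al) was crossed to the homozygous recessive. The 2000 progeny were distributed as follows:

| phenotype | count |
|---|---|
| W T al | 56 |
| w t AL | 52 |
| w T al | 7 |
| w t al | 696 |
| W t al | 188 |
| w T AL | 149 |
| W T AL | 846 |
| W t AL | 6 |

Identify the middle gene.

The two most frequent reciprocal classes, w t al and W T AL, are the parental types, so the F1 was w t al / W T AL.
The two rarest classes, w T al and W t AL, are the double crossovers. Comparing them with the parentals, only the t allele has switched, so t is the middle locus and the order is w – t – al.

t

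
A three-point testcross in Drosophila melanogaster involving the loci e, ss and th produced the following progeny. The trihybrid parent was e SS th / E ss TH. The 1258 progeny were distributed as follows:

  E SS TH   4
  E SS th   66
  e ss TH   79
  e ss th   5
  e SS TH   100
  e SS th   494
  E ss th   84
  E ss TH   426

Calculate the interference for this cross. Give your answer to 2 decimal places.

The two rarest classes, e ss th and E SS TH, are the double crossovers. Comparing them with the parentals, only the ss allele has switched, so ss is the middle locus and the order is e – ss – th.
e–ss: (145 + 9)/1258 = 0.1224; ss–th: (184 + 9)/1258 = 0.1534.
Expected DCO frequency = 0.1224 × 0.1534 ≈ 0.01878; observed = 9/1258 ≈ 0.00715.
Coefficient of coincidence = 0.00715/0.01878 ≈ 0.38; interference = 1 − 0.38 = 0.62.

0.62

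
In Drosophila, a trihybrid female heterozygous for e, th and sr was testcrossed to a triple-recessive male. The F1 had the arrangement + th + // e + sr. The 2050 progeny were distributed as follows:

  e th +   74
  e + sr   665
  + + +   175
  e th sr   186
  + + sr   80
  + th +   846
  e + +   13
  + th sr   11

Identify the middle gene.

sr

The two rarest classes, + th sr and e + +, are the double crossovers. Comparing them with the parentals, only the sr allele has switched, so sr is the middle locus and the order is th – sr – e.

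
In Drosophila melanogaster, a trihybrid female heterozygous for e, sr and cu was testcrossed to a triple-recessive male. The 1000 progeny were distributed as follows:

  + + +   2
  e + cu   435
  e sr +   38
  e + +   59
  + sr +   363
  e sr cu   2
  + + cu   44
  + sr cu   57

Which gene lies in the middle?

sr

The two most frequent reciprocal classes, + sr + and e + cu, are the parental types, so the F1 was + sr + / e + cu.
The two rarest classes, + + + and e sr cu, are the double crossovers. Comparing them with the parentals, only the sr allele has switched, so sr is the middle locus and the order is e – sr – cu.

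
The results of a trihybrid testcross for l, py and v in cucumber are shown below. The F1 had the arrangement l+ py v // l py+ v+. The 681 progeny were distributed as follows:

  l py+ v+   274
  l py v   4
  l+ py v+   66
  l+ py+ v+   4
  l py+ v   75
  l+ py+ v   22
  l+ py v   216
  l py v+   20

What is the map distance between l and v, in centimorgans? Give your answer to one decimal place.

The two rarest classes, l py v and l+ py+ v+, are the double crossovers. Comparing them with the parentals, only the l allele has switched, so l is the middle locus and the order is v – l – py.
Crossovers in the v–l interval produce the single-crossover classes l+ py v+ and l py+ v (66 + 75 = 141) plus the double crossovers (8).
RF(v–l) = (141 + 8) / 681 = 149/681 = 0.2188 → 21.9 centimorgans.

21.9 centimorgans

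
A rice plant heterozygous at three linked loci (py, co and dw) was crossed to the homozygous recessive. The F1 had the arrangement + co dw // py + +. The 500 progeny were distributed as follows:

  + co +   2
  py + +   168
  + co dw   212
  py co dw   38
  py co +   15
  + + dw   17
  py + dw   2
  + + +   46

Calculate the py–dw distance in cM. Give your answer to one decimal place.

The two rarest classes, + co + and py + dw, are the double crossovers. Comparing them with the parentals, only the dw allele has switched, so dw is the middle locus and the order is py – dw – co.
Crossovers in the py–dw interval produce the single-crossover classes py co dw and + + + (38 + 46 = 84) plus the double crossovers (4).
RF(py–dw) = (84 + 4) / 500 = 88/500 = 0.1760 → 17.6 cM.

17.6 cM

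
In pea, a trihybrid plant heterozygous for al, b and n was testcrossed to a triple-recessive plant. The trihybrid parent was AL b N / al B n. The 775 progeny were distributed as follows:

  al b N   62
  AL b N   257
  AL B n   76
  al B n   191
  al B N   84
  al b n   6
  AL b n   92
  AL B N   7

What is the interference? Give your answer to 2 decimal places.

The two rarest classes, AL B N and al b n, are the double crossovers. Comparing them with the parentals, only the b allele has switched, so b is the middle locus and the order is n – b – al.
n–b: (176 + 13)/775 = 0.2439; b–al: (138 + 13)/775 = 0.1948.
Expected DCO frequency = 0.2439 × 0.1948 ≈ 0.04751; observed = 13/775 ≈ 0.01677.
Coefficient of coincidence = 0.01677/0.04751 ≈ 0.35; interference = 1 − 0.35 = 0.65.

0.65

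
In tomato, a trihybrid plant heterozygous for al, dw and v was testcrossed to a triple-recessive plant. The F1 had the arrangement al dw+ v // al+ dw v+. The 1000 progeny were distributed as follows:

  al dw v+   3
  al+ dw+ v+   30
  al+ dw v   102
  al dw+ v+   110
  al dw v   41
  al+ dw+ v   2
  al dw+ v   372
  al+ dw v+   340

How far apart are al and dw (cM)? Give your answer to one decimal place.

The two rarest classes, al+ dw+ v and al dw v+, are the double crossovers. Comparing them with the parentals, only the al allele has switched, so al is the middle locus and the order is dw – al – v.
Crossovers in the dw–al interval produce the single-crossover classes al dw v and al+ dw+ v+ (41 + 30 = 71) plus the double crossovers (5).
RF(dw–al) = (71 + 5) / 1000 = 76/1000 = 0.0760 → 7.6 cM.

7.6 cM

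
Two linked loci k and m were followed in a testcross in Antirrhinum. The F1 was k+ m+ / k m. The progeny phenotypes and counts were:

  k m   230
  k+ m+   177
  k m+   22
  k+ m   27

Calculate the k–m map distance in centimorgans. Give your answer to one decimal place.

10.7 centimorgans

The recombinant classes are k+ m and k m+: 27 + 22 = 49.
Recombination frequency = 49/456 = 0.1075 ≈ 10.7%, i.e. 10.7 centimorgans.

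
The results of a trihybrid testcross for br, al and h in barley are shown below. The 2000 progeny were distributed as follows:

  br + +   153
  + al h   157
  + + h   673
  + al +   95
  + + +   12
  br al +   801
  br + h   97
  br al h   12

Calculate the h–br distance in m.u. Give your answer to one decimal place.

The two most frequent reciprocal classes, + + h and br al +, are the parental types, so the F1 was + + h / br al +.
The two rarest classes, + + + and br al h, are the double crossovers. Comparing them with the parentals, only the h allele has switched, so h is the middle locus and the order is al – h – br.
Crossovers in the h–br interval produce the single-crossover classes br + h and + al + (97 + 95 = 192) plus the double crossovers (24).
RF(h–br) = (192 + 24) / 2000 = 216/2000 = 0.1080 → 10.8 m.u.

10.8 m.u.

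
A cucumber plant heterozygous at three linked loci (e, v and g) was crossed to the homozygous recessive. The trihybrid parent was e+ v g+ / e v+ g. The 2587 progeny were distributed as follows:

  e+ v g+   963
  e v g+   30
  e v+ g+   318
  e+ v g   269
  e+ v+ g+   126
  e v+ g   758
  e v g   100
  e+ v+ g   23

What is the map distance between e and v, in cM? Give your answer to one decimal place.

10.8 cM

The two rarest classes, e v g+ and e+ v+ g, are the double crossovers. Comparing them with the parentals, only the e allele has switched, so e is the middle locus and the order is g – e – v.
Crossovers in the e–v interval produce the single-crossover classes e+ v+ g+ and e v g (126 + 100 = 226) plus the double crossovers (53).
RF(e–v) = (226 + 53) / 2587 = 279/2587 = 0.1078 → 10.8 cM.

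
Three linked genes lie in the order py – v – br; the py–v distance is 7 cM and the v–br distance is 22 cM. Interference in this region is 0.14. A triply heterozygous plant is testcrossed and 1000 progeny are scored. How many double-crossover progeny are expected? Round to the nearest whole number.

13

Map distances give recombination frequencies of 0.070 and 0.220 for the two intervals.
With interference 0.14 (so coincidence = 0.86), expected double-crossover frequency = 0.070 × 0.220 × 0.86 = 0.01324.
Expected number = 0.01324 × 1000 = 13.24 ≈ 13.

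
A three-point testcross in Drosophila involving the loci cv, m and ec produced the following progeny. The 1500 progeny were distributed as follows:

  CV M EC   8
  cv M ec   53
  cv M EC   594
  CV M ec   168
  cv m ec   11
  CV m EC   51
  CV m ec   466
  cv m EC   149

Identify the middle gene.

The two most frequent reciprocal classes, cv M EC and CV m ec, are the parental types, so the F1 was cv M EC / CV m ec.
The two rarest classes, CV M EC and cv m ec, are the double crossovers. Comparing them with the parentals, only the cv allele has switched, so cv is the middle locus and the order is m – cv – ec.

cv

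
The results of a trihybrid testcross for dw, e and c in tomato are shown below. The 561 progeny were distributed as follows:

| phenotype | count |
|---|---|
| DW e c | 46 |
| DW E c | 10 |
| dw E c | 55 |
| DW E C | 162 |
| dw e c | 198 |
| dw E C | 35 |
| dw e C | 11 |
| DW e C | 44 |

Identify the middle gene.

The two most frequent reciprocal classes, dw e c and DW E C, are the parental types, so the F1 was dw e c / DW E C.
The two rarest classes, dw e C and DW E c, are the double crossovers. Comparing them with the parentals, only the c allele has switched, so c is the middle locus and the order is e – c – dw.

c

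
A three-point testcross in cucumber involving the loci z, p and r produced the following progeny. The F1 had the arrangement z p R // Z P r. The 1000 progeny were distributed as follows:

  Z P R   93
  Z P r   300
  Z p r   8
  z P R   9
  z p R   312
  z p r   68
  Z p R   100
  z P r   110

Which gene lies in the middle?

p

The two rarest classes, z P R and Z p r, are the double crossovers. Comparing them with the parentals, only the p allele has switched, so p is the middle locus and the order is r – p – z.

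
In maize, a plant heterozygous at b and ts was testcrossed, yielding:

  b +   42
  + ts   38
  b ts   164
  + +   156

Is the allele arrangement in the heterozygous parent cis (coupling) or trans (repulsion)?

cis

The two most frequent classes are + + (156) and b ts (164); these are the parental (non-recombinant) types.
So the F1 carried + + on one chromosome and b ts on the other — the recessive alleles are on the same chromosome (cis / coupling).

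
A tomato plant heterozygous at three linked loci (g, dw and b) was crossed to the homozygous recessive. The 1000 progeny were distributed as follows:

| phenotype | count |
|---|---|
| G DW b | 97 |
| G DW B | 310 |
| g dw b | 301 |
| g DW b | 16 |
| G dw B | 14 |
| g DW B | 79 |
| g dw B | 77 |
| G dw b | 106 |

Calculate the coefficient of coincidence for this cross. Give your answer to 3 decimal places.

The two most frequent reciprocal classes, G DW B and g dw b, are the parental types, so the F1 was G DW B / g dw b.
The two rarest classes, G dw B and g DW b, are the double crossovers. Comparing them with the parentals, only the dw allele has switched, so dw is the middle locus and the order is b – dw – g.
b–dw: (174 + 30)/1000 = 0.2040; dw–g: (185 + 30)/1000 = 0.2150.
Expected DCO frequency = 0.2040 × 0.2150 ≈ 0.04386; observed = 30/1000 ≈ 0.03000.
Coefficient of coincidence = 0.03000/0.04386 ≈ 0.684.

0.684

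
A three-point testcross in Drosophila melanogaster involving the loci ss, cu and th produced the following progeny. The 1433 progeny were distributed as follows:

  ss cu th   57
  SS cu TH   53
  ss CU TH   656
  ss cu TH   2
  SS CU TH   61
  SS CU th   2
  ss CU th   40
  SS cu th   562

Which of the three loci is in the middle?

cu

The two most frequent reciprocal classes, ss CU TH and SS cu th, are the parental types, so the F1 was ss CU TH / SS cu th.
The two rarest classes, ss cu TH and SS CU th, are the double crossovers. Comparing them with the parentals, only the cu allele has switched, so cu is the middle locus and the order is th – cu – ss.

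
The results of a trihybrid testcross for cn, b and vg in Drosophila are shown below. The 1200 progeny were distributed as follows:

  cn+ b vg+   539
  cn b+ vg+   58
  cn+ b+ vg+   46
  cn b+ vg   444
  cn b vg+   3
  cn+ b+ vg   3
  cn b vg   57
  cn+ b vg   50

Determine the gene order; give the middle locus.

cn

The two most frequent reciprocal classes, cn b+ vg and cn+ b vg+, are the parental types, so the F1 was cn b+ vg / cn+ b vg+.
The two rarest classes, cn+ b+ vg and cn b vg+, are the double crossovers. Comparing them with the parentals, only the cn allele has switched, so cn is the middle locus and the order is vg – cn – b.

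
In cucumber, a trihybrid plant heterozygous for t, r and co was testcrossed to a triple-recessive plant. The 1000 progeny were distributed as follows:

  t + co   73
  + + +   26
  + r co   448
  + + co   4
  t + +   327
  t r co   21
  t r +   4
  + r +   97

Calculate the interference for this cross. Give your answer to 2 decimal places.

The two most frequent reciprocal classes, + r co and t + +, are the parental types, so the F1 was + r co / t + +.
The two rarest classes, + + co and t r +, are the double crossovers. Comparing them with the parentals, only the r allele has switched, so r is the middle locus and the order is t – r – co.
t–r: (47 + 8)/1000 = 0.0550; r–co: (170 + 8)/1000 = 0.1780.
Expected DCO frequency = 0.0550 × 0.1780 ≈ 0.00979; observed = 8/1000 ≈ 0.00800.
Coefficient of coincidence = 0.00800/0.00979 ≈ 0.82; interference = 1 − 0.82 = 0.18.

0.18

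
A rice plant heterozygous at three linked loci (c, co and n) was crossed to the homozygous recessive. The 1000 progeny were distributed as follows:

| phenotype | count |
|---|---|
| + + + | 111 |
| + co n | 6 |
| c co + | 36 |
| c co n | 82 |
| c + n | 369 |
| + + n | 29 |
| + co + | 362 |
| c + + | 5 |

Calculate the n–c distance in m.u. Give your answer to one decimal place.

7.6 m.u.

The two most frequent reciprocal classes, + co + and c + n, are the parental types, so the F1 was + co + / c + n.
The two rarest classes, + co n and c + +, are the double crossovers. Comparing them with the parentals, only the n allele has switched, so n is the middle locus and the order is co – n – c.
Crossovers in the n–c interval produce the single-crossover classes c co + and + + n (36 + 29 = 65) plus the double crossovers (11).
RF(n–c) = (65 + 11) / 1000 = 76/1000 = 0.0760 → 7.6 m.u.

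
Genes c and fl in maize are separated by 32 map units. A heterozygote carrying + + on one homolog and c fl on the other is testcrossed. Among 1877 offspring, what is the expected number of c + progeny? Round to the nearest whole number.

A map distance of 32 map units corresponds to a recombination frequency of 0.320.
The F1 is + + / c fl, so c + is a recombinant gamete class with expected frequency r/2 = 0.320/2 = 0.1600.
Expected number = 0.1600 × 1877 = 300.32 ≈ 300.

300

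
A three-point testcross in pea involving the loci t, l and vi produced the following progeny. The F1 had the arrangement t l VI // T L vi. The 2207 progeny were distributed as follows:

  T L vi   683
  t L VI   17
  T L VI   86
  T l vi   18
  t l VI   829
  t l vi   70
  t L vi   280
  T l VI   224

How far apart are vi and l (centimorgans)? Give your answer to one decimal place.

8.7 centimorgans

The two rarest classes, t L VI and T l vi, are the double crossovers. Comparing them with the parentals, only the l allele has switched, so l is the middle locus and the order is t – l – vi.
Crossovers in the l–vi interval produce the single-crossover classes t l vi and T L VI (70 + 86 = 156) plus the double crossovers (35).
RF(l–vi) = (156 + 35) / 2207 = 191/2207 = 0.0865 → 8.7 centimorgans.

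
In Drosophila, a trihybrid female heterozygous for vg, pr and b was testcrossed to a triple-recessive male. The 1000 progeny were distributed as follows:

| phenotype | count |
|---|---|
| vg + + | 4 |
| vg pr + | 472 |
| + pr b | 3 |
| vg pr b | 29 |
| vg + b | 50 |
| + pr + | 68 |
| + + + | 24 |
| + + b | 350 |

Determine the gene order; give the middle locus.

The two most frequent reciprocal classes, vg pr + and + + b, are the parental types, so the F1 was vg pr + / + + b.
The two rarest classes, vg + + and + pr b, are the double crossovers. Comparing them with the parentals, only the pr allele has switched, so pr is the middle locus and the order is vg – pr – b.

pr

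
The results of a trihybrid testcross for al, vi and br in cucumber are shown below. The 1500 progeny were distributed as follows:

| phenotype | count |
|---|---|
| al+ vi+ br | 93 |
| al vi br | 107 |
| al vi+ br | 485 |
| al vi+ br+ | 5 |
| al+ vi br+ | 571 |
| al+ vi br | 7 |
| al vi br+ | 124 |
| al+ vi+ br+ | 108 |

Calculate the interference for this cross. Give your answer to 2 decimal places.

0.65

The two most frequent reciprocal classes, al vi+ br and al+ vi br+, are the parental types, so the F1 was al vi+ br / al+ vi br+.
The two rarest classes, al vi+ br+ and al+ vi br, are the double crossovers. Comparing them with the parentals, only the br allele has switched, so br is the middle locus and the order is al – br – vi.
al–br: (217 + 12)/1500 = 0.1527; br–vi: (215 + 12)/1500 = 0.1513.
Expected DCO frequency = 0.1527 × 0.1513 ≈ 0.02310; observed = 12/1500 ≈ 0.00800.
Coefficient of coincidence = 0.00800/0.02310 ≈ 0.35; interference = 1 − 0.35 = 0.65.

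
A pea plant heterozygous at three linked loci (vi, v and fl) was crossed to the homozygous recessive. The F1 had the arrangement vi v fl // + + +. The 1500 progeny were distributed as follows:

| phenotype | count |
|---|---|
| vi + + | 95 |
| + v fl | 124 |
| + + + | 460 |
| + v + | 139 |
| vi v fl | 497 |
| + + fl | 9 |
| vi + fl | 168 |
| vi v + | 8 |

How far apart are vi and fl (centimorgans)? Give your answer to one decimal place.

15.7 centimorgans

The two rarest classes, vi v + and + + fl, are the double crossovers. Comparing them with the parentals, only the fl allele has switched, so fl is the middle locus and the order is v – fl – vi.
Crossovers in the fl–vi interval produce the single-crossover classes + v fl and vi + + (124 + 95 = 219) plus the double crossovers (17).
RF(fl–vi) = (219 + 17) / 1500 = 236/1500 = 0.1573 → 15.7 centimorgans.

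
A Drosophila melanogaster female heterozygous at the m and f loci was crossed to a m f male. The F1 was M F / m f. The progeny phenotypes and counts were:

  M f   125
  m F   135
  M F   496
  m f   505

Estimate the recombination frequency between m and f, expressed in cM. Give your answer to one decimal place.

The recombinant classes are M f and m F: 125 + 135 = 260.
Recombination frequency = 260/1261 = 0.2062 ≈ 20.6%, i.e. 20.6 cM.

20.6 cM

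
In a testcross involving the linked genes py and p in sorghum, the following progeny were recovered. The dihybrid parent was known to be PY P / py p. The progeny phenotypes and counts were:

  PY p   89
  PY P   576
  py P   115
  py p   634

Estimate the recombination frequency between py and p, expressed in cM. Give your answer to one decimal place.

The recombinant classes are PY p and py P: 89 + 115 = 204.
Recombination frequency = 204/1414 = 0.1443 ≈ 14.4%, i.e. 14.4 cM.

14.4 cM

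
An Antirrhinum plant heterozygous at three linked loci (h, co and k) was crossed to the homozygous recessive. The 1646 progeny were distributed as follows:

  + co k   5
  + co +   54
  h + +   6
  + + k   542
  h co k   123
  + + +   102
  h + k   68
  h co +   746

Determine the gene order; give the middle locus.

The two most frequent reciprocal classes, h co + and + + k, are the parental types, so the F1 was h co + / + + k.
The two rarest classes, h + + and + co k, are the double crossovers. Comparing them with the parentals, only the co allele has switched, so co is the middle locus and the order is k – co – h.

co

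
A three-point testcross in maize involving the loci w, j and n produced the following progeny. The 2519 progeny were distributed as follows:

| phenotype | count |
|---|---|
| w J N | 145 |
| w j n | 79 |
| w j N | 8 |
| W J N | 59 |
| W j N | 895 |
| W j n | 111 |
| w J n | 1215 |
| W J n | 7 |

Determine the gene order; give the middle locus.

w

The two most frequent reciprocal classes, w J n and W j N, are the parental types, so the F1 was w J n / W j N.
The two rarest classes, W J n and w j N, are the double crossovers. Comparing them with the parentals, only the w allele has switched, so w is the middle locus and the order is n – w – j.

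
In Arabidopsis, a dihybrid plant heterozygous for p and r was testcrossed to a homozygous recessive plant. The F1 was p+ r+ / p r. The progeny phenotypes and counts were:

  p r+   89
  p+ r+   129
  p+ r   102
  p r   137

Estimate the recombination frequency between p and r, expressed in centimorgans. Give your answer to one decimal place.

The recombinant classes are p+ r and p r+: 102 + 89 = 191.
Recombination frequency = 191/457 = 0.4179 ≈ 41.8%, i.e. 41.8 centimorgans.

41.8 centimorgans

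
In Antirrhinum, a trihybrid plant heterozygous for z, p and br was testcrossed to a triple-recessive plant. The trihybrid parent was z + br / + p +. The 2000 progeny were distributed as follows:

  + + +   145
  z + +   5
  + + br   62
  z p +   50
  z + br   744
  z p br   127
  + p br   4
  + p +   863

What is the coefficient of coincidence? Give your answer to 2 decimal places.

The two rarest classes, z + + and + p br, are the double crossovers. Comparing them with the parentals, only the br allele has switched, so br is the middle locus and the order is p – br – z.
p–br: (272 + 9)/2000 = 0.1405; br–z: (112 + 9)/2000 = 0.0605.
Expected DCO frequency = 0.1405 × 0.0605 ≈ 0.00850; observed = 9/2000 ≈ 0.00450.
Coefficient of coincidence = 0.00450/0.00850 ≈ 0.53.

0.53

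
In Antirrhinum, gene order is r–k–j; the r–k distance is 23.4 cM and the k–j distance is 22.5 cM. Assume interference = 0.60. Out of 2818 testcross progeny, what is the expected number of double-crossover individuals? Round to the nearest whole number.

Map distances give recombination frequencies of 0.234 and 0.225 for the two intervals.
With interference 0.60 (so coincidence = 0.40), expected double-crossover frequency = 0.234 × 0.225 × 0.40 = 0.02106.
Expected number = 0.02106 × 2818 = 59.35 ≈ 59.

59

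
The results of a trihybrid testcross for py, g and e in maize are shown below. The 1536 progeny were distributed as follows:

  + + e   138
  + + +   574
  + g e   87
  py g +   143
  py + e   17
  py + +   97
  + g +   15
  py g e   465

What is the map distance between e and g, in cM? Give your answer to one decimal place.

The two most frequent reciprocal classes, py g e and + + +, are the parental types, so the F1 was py g e / + + +.
The two rarest classes, py + e and + g +, are the double crossovers. Comparing them with the parentals, only the g allele has switched, so g is the middle locus and the order is e – g – py.
Crossovers in the e–g interval produce the single-crossover classes py g + and + + e (143 + 138 = 281) plus the double crossovers (32).
RF(e–g) = (281 + 32) / 1536 = 313/1536 = 0.2038 → 20.4 cM.

20.4 cM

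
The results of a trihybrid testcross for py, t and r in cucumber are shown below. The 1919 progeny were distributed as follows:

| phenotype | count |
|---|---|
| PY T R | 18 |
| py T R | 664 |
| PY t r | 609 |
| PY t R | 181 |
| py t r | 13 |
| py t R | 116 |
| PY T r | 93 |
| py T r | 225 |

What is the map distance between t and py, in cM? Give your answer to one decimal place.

12.5 cM

The two most frequent reciprocal classes, py T R and PY t r, are the parental types, so the F1 was py T R / PY t r.
The two rarest classes, PY T R and py t r, are the double crossovers. Comparing them with the parentals, only the py allele has switched, so py is the middle locus and the order is t – py – r.
Crossovers in the t–py interval produce the single-crossover classes py t R and PY T r (116 + 93 = 209) plus the double crossovers (31).
RF(t–py) = (209 + 31) / 1919 = 240/1919 = 0.1251 → 12.5 cM.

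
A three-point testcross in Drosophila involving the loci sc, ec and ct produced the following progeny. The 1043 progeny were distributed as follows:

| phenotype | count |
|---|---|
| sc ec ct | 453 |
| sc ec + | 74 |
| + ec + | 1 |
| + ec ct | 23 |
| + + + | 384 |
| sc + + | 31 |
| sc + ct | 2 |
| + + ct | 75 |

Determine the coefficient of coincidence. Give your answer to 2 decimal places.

0.36

The two most frequent reciprocal classes, + + + and sc ec ct, are the parental types, so the F1 was + + + / sc ec ct.
The two rarest classes, + ec + and sc + ct, are the double crossovers. Comparing them with the parentals, only the ec allele has switched, so ec is the middle locus and the order is ct – ec – sc.
ct–ec: (149 + 3)/1043 = 0.1457; ec–sc: (54 + 3)/1043 = 0.0547.
Expected DCO frequency = 0.1457 × 0.0547 ≈ 0.00797; observed = 3/1043 ≈ 0.00288.
Coefficient of coincidence = 0.00288/0.00797 ≈ 0.36.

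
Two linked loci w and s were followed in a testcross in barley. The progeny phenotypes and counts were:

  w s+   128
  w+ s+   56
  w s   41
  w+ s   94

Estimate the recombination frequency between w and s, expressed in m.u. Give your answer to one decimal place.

30.4 m.u.

The two most frequent classes, w+ s (94) and w s+ (128), are the parental types, so the F1 was w+ s / w s+.
The recombinant classes are w+ s+ and w s: 56 + 41 = 97.
Recombination frequency = 97/319 = 0.3041 ≈ 30.4%, i.e. 30.4 m.u.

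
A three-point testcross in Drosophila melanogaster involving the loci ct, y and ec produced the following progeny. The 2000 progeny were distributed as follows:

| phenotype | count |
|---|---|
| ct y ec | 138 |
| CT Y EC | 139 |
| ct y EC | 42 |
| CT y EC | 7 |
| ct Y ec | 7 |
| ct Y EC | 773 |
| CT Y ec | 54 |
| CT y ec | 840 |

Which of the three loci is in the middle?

The two most frequent reciprocal classes, CT y ec and ct Y EC, are the parental types, so the F1 was CT y ec / ct Y EC.
The two rarest classes, CT y EC and ct Y ec, are the double crossovers. Comparing them with the parentals, only the ec allele has switched, so ec is the middle locus and the order is y – ec – ct.

ec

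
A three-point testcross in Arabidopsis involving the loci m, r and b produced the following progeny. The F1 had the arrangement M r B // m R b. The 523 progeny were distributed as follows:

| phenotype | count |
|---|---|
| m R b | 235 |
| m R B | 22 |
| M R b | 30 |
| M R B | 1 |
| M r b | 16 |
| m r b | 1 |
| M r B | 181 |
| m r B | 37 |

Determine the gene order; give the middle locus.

r

The two rarest classes, M R B and m r b, are the double crossovers. Comparing them with the parentals, only the r allele has switched, so r is the middle locus and the order is b – r – m.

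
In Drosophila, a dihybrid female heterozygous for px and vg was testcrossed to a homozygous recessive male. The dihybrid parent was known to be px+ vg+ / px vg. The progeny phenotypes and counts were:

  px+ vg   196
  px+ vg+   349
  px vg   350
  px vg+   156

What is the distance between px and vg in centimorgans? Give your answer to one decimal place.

33.5 centimorgans

The recombinant classes are px+ vg and px vg+: 196 + 156 = 352.
Recombination frequency = 352/1051 = 0.3349 ≈ 33.5%, i.e. 33.5 centimorgans.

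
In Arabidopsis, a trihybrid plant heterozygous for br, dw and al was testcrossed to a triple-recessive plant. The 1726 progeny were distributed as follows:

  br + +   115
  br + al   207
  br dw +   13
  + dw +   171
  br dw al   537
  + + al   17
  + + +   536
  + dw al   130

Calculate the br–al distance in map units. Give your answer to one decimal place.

15.9 map units

The two most frequent reciprocal classes, + + + and br dw al, are the parental types, so the F1 was + + + / br dw al.
The two rarest classes, + + al and br dw +, are the double crossovers. Comparing them with the parentals, only the al allele has switched, so al is the middle locus and the order is br – al – dw.
Crossovers in the br–al interval produce the single-crossover classes br + + and + dw al (115 + 130 = 245) plus the double crossovers (30).
RF(br–al) = (245 + 30) / 1726 = 275/1726 = 0.1593 → 15.9 map units.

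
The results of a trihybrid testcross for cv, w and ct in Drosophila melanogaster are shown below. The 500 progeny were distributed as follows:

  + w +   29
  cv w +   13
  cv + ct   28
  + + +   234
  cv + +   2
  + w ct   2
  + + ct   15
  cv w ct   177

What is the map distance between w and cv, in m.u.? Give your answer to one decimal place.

The two most frequent reciprocal classes, + + + and cv w ct, are the parental types, so the F1 was + + + / cv w ct.
The two rarest classes, cv + + and + w ct, are the double crossovers. Comparing them with the parentals, only the cv allele has switched, so cv is the middle locus and the order is w – cv – ct.
Crossovers in the w–cv interval produce the single-crossover classes + w + and cv + ct (29 + 28 = 57) plus the double crossovers (4).
RF(w–cv) = (57 + 4) / 500 = 61/500 = 0.1220 → 12.2 m.u.

12.2 m.u.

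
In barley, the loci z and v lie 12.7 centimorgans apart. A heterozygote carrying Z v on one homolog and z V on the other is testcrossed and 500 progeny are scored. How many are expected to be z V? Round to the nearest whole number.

218

A map distance of 12.7 centimorgans corresponds to a recombination frequency of 0.127.
The F1 is Z v / z V, so z V is a parental gamete class with expected frequency (1 − r)/2 = 0.873/2 = 0.4365.
Expected number = 0.4365 × 500 = 218.25 ≈ 218.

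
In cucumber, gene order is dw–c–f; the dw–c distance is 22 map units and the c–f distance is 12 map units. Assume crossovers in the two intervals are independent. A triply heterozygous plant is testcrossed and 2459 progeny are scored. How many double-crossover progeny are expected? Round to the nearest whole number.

65

Map distances give recombination frequencies of 0.220 and 0.120 for the two intervals.
With no interference, expected double-crossover frequency = 0.220 × 0.120 = 0.02640.
Expected number = 0.02640 × 2459 = 64.92 ≈ 65.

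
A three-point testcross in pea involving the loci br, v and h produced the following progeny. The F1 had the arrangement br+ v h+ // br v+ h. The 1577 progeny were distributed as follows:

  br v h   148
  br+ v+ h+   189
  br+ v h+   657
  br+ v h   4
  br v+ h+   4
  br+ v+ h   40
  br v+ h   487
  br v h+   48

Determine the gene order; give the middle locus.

h

The two rarest classes, br+ v h and br v+ h+, are the double crossovers. Comparing them with the parentals, only the h allele has switched, so h is the middle locus and the order is br – h – v.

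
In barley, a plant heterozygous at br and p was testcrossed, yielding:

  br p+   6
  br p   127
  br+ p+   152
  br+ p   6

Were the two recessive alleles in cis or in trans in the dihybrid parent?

The two most frequent classes are br+ p+ (152) and br p (127); these are the parental (non-recombinant) types.
So the F1 carried br+ p+ on one chromosome and br p on the other — the recessive alleles are on the same chromosome (cis / coupling).

cis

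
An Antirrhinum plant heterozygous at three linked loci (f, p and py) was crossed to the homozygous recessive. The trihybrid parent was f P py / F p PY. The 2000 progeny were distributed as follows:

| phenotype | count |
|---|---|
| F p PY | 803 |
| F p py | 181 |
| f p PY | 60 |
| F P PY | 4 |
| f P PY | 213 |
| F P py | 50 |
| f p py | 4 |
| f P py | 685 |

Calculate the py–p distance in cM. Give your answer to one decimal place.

The two rarest classes, f p py and F P PY, are the double crossovers. Comparing them with the parentals, only the p allele has switched, so p is the middle locus and the order is py – p – f.
Crossovers in the py–p interval produce the single-crossover classes f P PY and F p py (213 + 181 = 394) plus the double crossovers (8).
RF(py–p) = (394 + 8) / 2000 = 402/2000 = 0.2010 → 20.1 cM.

20.1 cM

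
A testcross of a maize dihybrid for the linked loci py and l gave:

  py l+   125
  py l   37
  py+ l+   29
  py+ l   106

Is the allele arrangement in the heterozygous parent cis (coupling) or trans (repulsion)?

trans

The two most frequent classes are py+ l (106) and py l+ (125); these are the parental (non-recombinant) types.
So the F1 carried py+ l on one chromosome and py l+ on the other — the recessive alleles are on opposite chromosomes (trans / repulsion).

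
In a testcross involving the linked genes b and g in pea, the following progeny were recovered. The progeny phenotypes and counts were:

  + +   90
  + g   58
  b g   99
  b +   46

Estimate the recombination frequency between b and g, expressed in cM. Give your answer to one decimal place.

35.5 cM

The two most frequent classes, + + (90) and b g (99), are the parental types, so the F1 was + + / b g.
The recombinant classes are + g and b +: 58 + 46 = 104.
Recombination frequency = 104/293 = 0.3549 ≈ 35.5%, i.e. 35.5 cM.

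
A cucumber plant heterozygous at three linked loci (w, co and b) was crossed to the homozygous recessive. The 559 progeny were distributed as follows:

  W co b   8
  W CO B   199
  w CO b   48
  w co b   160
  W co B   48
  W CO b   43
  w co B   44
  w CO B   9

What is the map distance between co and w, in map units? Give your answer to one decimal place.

The two most frequent reciprocal classes, W CO B and w co b, are the parental types, so the F1 was W CO B / w co b.
The two rarest classes, w CO B and W co b, are the double crossovers. Comparing them with the parentals, only the w allele has switched, so w is the middle locus and the order is b – w – co.
Crossovers in the w–co interval produce the single-crossover classes W co B and w CO b (48 + 48 = 96) plus the double crossovers (17).
RF(w–co) = (96 + 17) / 559 = 113/559 = 0.2021 → 20.2 map units.

20.2 map units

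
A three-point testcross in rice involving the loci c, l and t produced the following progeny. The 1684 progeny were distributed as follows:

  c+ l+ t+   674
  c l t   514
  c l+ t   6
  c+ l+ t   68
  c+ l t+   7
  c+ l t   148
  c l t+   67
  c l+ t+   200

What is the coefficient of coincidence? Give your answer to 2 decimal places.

0.41

The two most frequent reciprocal classes, c l t and c+ l+ t+, are the parental types, so the F1 was c l t / c+ l+ t+.
The two rarest classes, c l+ t and c+ l t+, are the double crossovers. Comparing them with the parentals, only the l allele has switched, so l is the middle locus and the order is c – l – t.
c–l: (348 + 13)/1684 = 0.2144; l–t: (135 + 13)/1684 = 0.0879.
Expected DCO frequency = 0.2144 × 0.0879 ≈ 0.01885; observed = 13/1684 ≈ 0.00772.
Coefficient of coincidence = 0.00772/0.01885 ≈ 0.41.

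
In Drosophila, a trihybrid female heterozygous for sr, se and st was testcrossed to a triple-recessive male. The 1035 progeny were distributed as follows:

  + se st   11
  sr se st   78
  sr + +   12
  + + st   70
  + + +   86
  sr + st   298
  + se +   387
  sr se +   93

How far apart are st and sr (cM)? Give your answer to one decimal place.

18.0 cM

The two most frequent reciprocal classes, + se + and sr + st, are the parental types, so the F1 was + se + / sr + st.
The two rarest classes, + se st and sr + +, are the double crossovers. Comparing them with the parentals, only the st allele has switched, so st is the middle locus and the order is se – st – sr.
Crossovers in the st–sr interval produce the single-crossover classes sr se + and + + st (93 + 70 = 163) plus the double crossovers (23).
RF(st–sr) = (163 + 23) / 1035 = 186/1035 = 0.1797 → 18.0 cM.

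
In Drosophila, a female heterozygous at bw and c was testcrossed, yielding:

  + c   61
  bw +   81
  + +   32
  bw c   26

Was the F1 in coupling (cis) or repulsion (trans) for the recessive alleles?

trans

The two most frequent classes are + c (61) and bw + (81); these are the parental (non-recombinant) types.
So the F1 carried + c on one chromosome and bw + on the other — the recessive alleles are on opposite chromosomes (trans / repulsion).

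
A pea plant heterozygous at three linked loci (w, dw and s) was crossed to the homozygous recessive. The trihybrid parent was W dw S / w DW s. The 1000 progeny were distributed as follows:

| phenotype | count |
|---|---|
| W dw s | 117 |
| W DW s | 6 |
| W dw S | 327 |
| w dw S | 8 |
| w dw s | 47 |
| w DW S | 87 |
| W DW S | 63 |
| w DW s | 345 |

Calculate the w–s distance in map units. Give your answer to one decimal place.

21.8 map units

The two rarest classes, w dw S and W DW s, are the double crossovers. Comparing them with the parentals, only the w allele has switched, so w is the middle locus and the order is s – w – dw.
Crossovers in the s–w interval produce the single-crossover classes W dw s and w DW S (117 + 87 = 204) plus the double crossovers (14).
RF(s–w) = (204 + 14) / 1000 = 218/1000 = 0.2180 → 21.8 map units.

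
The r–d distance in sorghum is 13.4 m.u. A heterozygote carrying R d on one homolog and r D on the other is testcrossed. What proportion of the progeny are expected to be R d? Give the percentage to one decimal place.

A map distance of 13.4 m.u. corresponds to a recombination frequency of 0.134.
The F1 is R d / r D, so R d is a parental gamete class with expected frequency (1 − r)/2 = 0.866/2 = 0.4330.
That is 0.4330 = 43.3% of the progeny.

43.3%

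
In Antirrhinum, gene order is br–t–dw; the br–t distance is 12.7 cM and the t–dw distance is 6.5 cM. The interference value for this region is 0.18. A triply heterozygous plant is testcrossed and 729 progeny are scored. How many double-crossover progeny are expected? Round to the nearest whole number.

5

Map distances give recombination frequencies of 0.127 and 0.065 for the two intervals.
With interference 0.18 (so coincidence = 0.82), expected double-crossover frequency = 0.127 × 0.065 × 0.82 = 0.00677.
Expected number = 0.00677 × 729 = 4.93 ≈ 5.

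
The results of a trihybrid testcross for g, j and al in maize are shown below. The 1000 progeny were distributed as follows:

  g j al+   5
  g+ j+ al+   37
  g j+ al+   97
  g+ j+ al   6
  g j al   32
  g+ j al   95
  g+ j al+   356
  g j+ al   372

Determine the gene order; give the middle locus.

g

The two most frequent reciprocal classes, g+ j al+ and g j+ al, are the parental types, so the F1 was g+ j al+ / g j+ al.
The two rarest classes, g j al+ and g+ j+ al, are the double crossovers. Comparing them with the parentals, only the g allele has switched, so g is the middle locus and the order is j – g – al.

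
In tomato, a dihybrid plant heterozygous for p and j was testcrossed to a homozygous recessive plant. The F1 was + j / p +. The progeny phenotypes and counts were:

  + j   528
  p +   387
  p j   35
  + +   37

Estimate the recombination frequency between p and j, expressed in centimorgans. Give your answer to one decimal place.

The recombinant classes are + + and p j: 37 + 35 = 72.
Recombination frequency = 72/987 = 0.0729 ≈ 7.3%, i.e. 7.3 centimorgans.

7.3 centimorgans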